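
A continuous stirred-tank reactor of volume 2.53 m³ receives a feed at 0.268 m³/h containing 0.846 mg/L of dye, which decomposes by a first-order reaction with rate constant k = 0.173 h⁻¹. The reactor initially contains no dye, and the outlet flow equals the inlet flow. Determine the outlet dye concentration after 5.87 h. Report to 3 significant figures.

0.259 mg/L

Species balance: V dC/dt = Q C_in − Q C − k V C.
dC/dt = (Q/V) C_in − (Q/V + k) C; effective rate a = Q/V + k = 0.10593 + 0.173 = 0.27893 h⁻¹.
C_ss = Q C_in/(Q + kV) = 0.32129 mg/L; C(t) = C_ss + (C₀ − C_ss) e^(−a t).
C(5.87) = 0.32129 + (-0.32129)·e^(−0.27893·5.87) = 0.32129 + (-0.32129)·0.19450 = 0.25879 mg/L.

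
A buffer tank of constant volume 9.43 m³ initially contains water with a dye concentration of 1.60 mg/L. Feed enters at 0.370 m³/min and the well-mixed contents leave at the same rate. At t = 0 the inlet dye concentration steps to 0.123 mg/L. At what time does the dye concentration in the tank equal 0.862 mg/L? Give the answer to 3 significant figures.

17.6 min

Accumulation = in − out for the solute gives V dC/dt = Q(C_in − C), so τ = V/Q = 25.486 min.
C(t) = C_in + (C₀ − C_in) e^(−t/τ). Set C = 0.862 and solve for t:
e^(−t/τ) = (C − C_in)/(C₀ − C_in) = (0.862 − 0.123)/(1.60 − 0.123) = 0.50034
t = −τ ln(…) = 25.486 × 0.69247 = 17.649 min.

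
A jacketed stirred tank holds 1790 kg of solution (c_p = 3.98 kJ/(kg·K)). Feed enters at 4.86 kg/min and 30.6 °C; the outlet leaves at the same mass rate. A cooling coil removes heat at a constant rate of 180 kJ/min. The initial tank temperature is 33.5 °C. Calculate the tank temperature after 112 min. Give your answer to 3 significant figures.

30.3 °C

Energy balance: M c_p dT/dt = ṁ c_p (T_in − T) − 180.
Rearrange: dT/dt = (T_ss − T)/τ with τ = M/ṁ = 368.31 min and T_ss = T_in − Q̇/(ṁ c_p) = 21.294 °C.
T approaches T_ss exponentially: T(t) = T_ss + (T₀ − T_ss) e^(−t/τ).
T(112) = 21.294 + (12.206)·e^(−112/368.31) = 21.294 + (12.206)·0.73779 = 30.300 °C.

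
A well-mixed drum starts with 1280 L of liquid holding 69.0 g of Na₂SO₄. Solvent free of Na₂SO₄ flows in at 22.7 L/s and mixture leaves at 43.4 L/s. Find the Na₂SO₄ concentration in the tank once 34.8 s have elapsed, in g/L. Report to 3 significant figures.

0.0218 g/L

Total volume: dV/dt = Q_in − Q_out = -20.700 L/s, so V(t) = 1280 − 20.700 t and V(34.8) = 559.64 L.
No Na₂SO₄ enters, so dm/dt = −Q_out · (m/V).
dm/m = −Q_out dt/(V₀ − 20.700 t); integrating gives ln(m/m₀) = −(Q_out/(Q_in−Q_out)) ln(V/V₀).
m = m₀ (V₀/V)^(Q_out/(Q_in−Q_out)) = 69.0 × (1280/559.64)^(-2.0966) = 12.177 g.
C = m/V = 12.177/559.64 = 0.021758 g/L.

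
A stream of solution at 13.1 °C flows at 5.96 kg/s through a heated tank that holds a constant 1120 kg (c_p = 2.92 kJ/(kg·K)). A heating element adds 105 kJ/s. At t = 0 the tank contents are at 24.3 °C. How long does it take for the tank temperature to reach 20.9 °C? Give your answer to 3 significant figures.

202 s

M c_p dT/dt = ṁ c_p (T_in − T) + Q̇.
τ = M/ṁ = 187.92 s; T_ss = T_in + Q̇/(ṁ c_p) = 19.133 °C.
T(t) = T_ss + (T₀ − T_ss) e^(−t/τ). Set T = 20.9:
e^(−t/τ) = (20.9 − 19.133)/(24.3 − 19.133) = 0.34193
t = −187.92 · ln(0.34193) = 201.67 s.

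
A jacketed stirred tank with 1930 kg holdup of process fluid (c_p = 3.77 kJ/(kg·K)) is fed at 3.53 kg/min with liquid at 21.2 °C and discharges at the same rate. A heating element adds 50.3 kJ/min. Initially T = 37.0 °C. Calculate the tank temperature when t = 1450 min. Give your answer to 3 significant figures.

25.8 °C

M c_p dT/dt = ṁ c_p (T_in − T) + Q̇.
Rearrange: dT/dt = (T_ss − T)/τ with τ = M/ṁ = 546.74 min and T_ss = T_in + Q̇/(ṁ c_p) = 24.980 °C.
This is linear first-order; T(t) = T_ss + (T₀ − T_ss) e^(−t/τ).
T(1450) = 24.980 + (12.020)·e^(−1450/546.74) = 24.980 + (12.020)·0.070505 = 25.827 °C.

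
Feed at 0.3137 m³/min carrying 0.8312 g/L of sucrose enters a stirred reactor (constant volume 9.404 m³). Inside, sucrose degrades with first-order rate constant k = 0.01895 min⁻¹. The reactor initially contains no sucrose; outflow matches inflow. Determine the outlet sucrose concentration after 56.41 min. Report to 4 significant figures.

V dC/dt = Q(C_in − C) − k V C.
dC/dt = (Q/V) C_in − (Q/V + k) C; effective rate a = Q/V + k = 0.0333581 + 0.01895 = 0.0523081 min⁻¹.
C_ss = Q C_in/(Q + kV) = 0.530076 g/L; C(t) = C_ss + (C₀ − C_ss) e^(−a t).
C(56.41) = 0.530076 + (-0.530076)·e^(−0.0523081·56.41) = 0.530076 + (-0.530076)·0.0523030 = 0.502351 g/L.

0.5024 g/L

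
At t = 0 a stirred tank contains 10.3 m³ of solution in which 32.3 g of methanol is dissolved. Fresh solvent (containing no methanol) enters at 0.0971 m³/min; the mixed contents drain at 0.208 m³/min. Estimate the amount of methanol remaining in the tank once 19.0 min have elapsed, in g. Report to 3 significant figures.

21.0 g

Total volume: dV/dt = Q_in − Q_out = -0.11090 m³/min, so V(t) = 10.3 − 0.11090 t and V(19.0) = 8.1929 m³.
Species balance (pure solvent in): dm/dt = −Q_out · m/V(t).
dm/m = −Q_out dt/(V₀ − 0.11090 t); integrating gives ln(m/m₀) = −(Q_out/(Q_in−Q_out)) ln(V/V₀).
m = m₀ (V₀/V)^(Q_out/(Q_in−Q_out)) = 32.3 × (10.3/8.1929)^(-1.8756) = 21.027 g.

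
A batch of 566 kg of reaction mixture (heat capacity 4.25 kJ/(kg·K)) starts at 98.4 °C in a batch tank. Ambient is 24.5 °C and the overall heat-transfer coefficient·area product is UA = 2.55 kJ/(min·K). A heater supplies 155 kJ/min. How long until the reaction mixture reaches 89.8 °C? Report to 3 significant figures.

Energy balance: M c_p dT/dt = −UA(T − T_amb) + Q̇.
τ = M c_p/UA = 943.33 min; T_ss = T_amb + Q̇/UA = 24.5 + 155/2.55 = 85.284 °C.
T(t) = T_ss + (T₀ − T_ss)e^(−t/τ); set T = 89.8:
t = −τ ln[(T − T_ss)/(T₀ − T_ss)] = −943.33 · ln(0.34430) = 1005.8 min.

1010 min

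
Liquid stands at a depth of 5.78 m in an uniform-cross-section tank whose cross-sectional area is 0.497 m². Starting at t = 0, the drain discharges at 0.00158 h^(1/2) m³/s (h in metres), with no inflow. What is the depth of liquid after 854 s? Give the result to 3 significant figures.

With no inflow, A dh/dt = −0.00158 √h.
Separate and integrate: 2(√h − √h₀) = −(0.00158/A) t.
√h = √5.78 − 0.00158·854/(2·0.497) = 2.4042 − 1.3575 = 1.0467.
h = 1.0467² = 1.0956 m.

1.10 m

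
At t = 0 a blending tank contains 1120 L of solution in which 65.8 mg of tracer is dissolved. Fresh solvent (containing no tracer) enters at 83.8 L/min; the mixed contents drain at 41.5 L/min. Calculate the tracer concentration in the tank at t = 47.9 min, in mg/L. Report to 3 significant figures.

Let m(t) be the amount of tracer. Volume: V(t) = V₀ + (Q_in − Q_out) t = 1120 + 42.300 t; V(47.9) = 3146.2 L.
Solute balance: dm/dt = 0 − Q_out C = −Q_out m/V(t).
dm/m = −Q_out dt/(V₀ + 42.300 t); integrating gives ln(m/m₀) = −(Q_out/(Q_in−Q_out)) ln(V/V₀).
m = m₀ (V₀/V)^(Q_out/(Q_in−Q_out)) = 65.8 × (1120/3146.2)^(0.98109) = 23.886 mg.
C = m/V = 23.886/3146.2 = 0.0075921 mg/L.

0.00759 mg/L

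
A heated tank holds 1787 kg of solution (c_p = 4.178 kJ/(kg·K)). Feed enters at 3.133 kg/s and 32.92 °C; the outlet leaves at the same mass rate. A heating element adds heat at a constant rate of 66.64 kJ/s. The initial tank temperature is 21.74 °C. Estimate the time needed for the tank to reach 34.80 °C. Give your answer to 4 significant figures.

M c_p dT/dt = ṁ c_p (T_in − T) + Q̇.
τ = M/ṁ = 570.380 s; T_ss = T_in + Q̇/(ṁ c_p) = 38.0110 °C.
T(t) = T_ss + (T₀ − T_ss) e^(−t/τ). Set T = 34.80:
e^(−t/τ) = (34.80 − 38.0110)/(21.74 − 38.0110) = 0.197347
t = −570.380 · ln(0.197347) = 925.608 s.

925.6 s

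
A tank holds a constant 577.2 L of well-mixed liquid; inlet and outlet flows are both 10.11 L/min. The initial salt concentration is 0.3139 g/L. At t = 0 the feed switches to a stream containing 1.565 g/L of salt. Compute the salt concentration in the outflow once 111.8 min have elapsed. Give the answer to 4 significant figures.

Unsteady species balance (constant V, well mixed): V dC/dt = Q(C_in − C).
Time constant τ = V/Q = 577.2/10.11 = 57.0920 min.
Integrating: C(t) = C_in + (C₀ − C_in) e^(−t/τ).
C(111.8) = 1.565 + (0.3139 − 1.565)·e^(−111.8/57.0920) = 1.565 + (-1.25110)·0.141106 = 1.38846 g/L.

1.388 g/L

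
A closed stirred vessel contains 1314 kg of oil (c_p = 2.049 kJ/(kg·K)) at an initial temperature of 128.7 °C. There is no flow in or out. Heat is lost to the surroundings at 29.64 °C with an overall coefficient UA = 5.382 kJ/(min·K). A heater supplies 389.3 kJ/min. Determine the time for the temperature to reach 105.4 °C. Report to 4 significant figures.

Lumped-capacitance energy balance: M c_p dT/dt = UA(T_amb − T) + Q̇.
τ = M c_p/UA = 500.258 min; T_ss = T_amb + Q̇/UA = 29.64 + 389.3/5.382 = 101.974 °C.
T(t) = T_ss + (T₀ − T_ss)e^(−t/τ); set T = 105.4:
t = −τ ln[(T − T_ss)/(T₀ − T_ss)] = −500.258 · ln(0.128199) = 1027.61 min.

1028 min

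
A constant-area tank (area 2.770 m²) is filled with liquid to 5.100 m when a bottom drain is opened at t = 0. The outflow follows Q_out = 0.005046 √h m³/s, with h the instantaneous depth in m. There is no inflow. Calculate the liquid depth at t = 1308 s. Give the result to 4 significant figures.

A dh/dt = −Q_out = −0.005046 √h.
Separate and integrate: 2(√h − √h₀) = −(0.005046/A) t.
√h = √5.100 − 0.005046·1308/(2·2.770) = 2.25832 − 1.19137 = 1.06695.
h = 1.06695² = 1.13839 m.

1.138 m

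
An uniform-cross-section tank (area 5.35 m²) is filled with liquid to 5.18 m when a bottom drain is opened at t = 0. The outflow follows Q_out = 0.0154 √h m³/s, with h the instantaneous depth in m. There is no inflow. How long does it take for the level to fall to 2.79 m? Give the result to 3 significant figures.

A dh/dt = −Q_out = −0.0154 √h.
Separate and integrate: 2(√h − √h₀) = −(0.0154/A) t.
t = 2A(√h₀ − √h)/0.0154 = 2·5.35·(√5.18 − √2.79)/0.0154
  = 10.700 × (2.2760 − 1.6703) / 0.0154 = 420.80 s.

421 s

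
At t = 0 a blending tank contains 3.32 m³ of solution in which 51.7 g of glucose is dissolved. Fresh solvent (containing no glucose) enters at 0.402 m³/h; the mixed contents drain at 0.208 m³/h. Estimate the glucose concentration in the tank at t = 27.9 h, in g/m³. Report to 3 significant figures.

Let m(t) be the amount of glucose. Volume: V(t) = V₀ + (Q_in − Q_out) t = 3.32 + 0.19400 t; V(27.9) = 8.7326 m³.
Solute balance: dm/dt = 0 − Q_out C = −Q_out m/V(t).
Separate: dm/m = −Q_out dt/V(t) ⇒ ln(m/m₀) = −(Q_out/(Q_in−Q_out)) ln(V/V₀).
m = m₀ (V₀/V)^(Q_out/(Q_in−Q_out)) = 51.7 × (3.32/8.7326)^(1.0722) = 18.331 g.
C = m/V = 18.331/8.7326 = 2.0991 g/m³.

2.10 g/m³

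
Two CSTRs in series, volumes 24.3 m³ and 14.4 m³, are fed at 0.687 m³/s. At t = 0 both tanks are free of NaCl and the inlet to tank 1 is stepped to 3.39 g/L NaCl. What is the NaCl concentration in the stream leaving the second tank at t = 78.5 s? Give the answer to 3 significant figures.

Species balance on tank i: dCᵢ/dt = (Cᵢ₋₁ − Cᵢ)/τᵢ with τᵢ = Vᵢ/Q.
τ₁ = 24.3/0.687 = 35.371 s; τ₂ = 14.4/0.687 = 20.961 s.
Solving the cascade with C₁(0)=C₂(0)=0 gives C₂(t) = C_in[1 − (τ₁ e^(−t/τ₁) − τ₂ e^(−t/τ₂))/(τ₁ − τ₂)].
At t = 78.5: e^(−t/τ₁) = 0.10868, e^(−t/τ₂) = 0.023633.
C₂ = 3.39·[1 − (35.371·0.10868 − 20.961·0.023633)/(14.410)] = 3.39·0.76761 = 2.6022 g/L.

2.60 g/L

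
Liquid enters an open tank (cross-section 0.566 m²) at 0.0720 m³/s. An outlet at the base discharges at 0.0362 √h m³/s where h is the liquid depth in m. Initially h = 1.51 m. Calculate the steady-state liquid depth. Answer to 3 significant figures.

Unsteady balance on liquid volume: A dh/dt = Q_in − 0.0362 √h. At steady state dh/dt = 0:
Q_in = 0.0362 √h_ss ⇒ √h_ss = 0.0720/0.0362 = 1.9890.
h_ss = 1.9890² = 3.9559 m. (Since h₀ = 1.51 m < h_ss, the level will rise toward this value.)

3.96 m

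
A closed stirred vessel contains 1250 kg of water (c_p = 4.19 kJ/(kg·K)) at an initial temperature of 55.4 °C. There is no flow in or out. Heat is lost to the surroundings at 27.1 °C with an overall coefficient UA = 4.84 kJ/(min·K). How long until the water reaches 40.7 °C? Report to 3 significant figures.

M c_p dT/dt = −UA(T − T_amb).
τ = M c_p/UA = 1082.1 min; T_ss = T_amb = 27.100 °C.
T(t) = T_ss + (T₀ − T_ss)e^(−t/τ); set T = 40.7:
t = −τ ln[(T − T_ss)/(T₀ − T_ss)] = −1082.1 · ln(0.48057) = 792.97 min.

793 min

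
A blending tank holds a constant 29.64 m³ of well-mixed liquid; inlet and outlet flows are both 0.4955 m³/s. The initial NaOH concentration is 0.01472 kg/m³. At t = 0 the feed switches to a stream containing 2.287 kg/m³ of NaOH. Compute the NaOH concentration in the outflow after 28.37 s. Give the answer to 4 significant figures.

Transient balance on the dissolved component: V dC/dt = Q(C_in − C).
Rewrite as dC/dt + C/τ = C_in/τ, τ = V/Q = 59.8184 s.
Solution: C(t) = C_in + (C₀ − C_in) e^(−t/τ).
C(28.37) = 2.287 + (0.01472 − 2.287)·e^(−28.37/59.8184) = 2.287 + (-2.27228)·0.622340 = 0.872870 kg/m³.

0.8729 kg/m³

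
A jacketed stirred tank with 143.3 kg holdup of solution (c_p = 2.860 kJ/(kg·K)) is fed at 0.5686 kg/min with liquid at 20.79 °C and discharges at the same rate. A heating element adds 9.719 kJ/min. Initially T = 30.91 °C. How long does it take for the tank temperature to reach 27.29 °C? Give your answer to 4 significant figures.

Unsteady energy balance on the tank contents: M c_p dT/dt = ṁ c_p (T_in − T) + 9.719.
τ = M/ṁ = 252.023 min; T_ss = T_in + Q̇/(ṁ c_p) = 26.7665 °C.
T(t) = T_ss + (T₀ − T_ss) e^(−t/τ). Set T = 27.29:
e^(−t/τ) = (27.29 − 26.7665)/(30.91 − 26.7665) = 0.126337
t = −252.023 · ln(0.126337) = 521.384 min.

521.4 min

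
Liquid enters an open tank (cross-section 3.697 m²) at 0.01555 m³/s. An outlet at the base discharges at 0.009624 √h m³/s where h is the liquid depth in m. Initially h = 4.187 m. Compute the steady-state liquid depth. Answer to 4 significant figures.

A dh/dt = Q_in − 0.009624 √h. Steady state requires inflow = outflow:
Q_in = 0.009624 √h_ss ⇒ √h_ss = 0.01555/0.009624 = 1.61575.
h_ss = 1.61575² = 2.61066 m. (Since h₀ = 4.187 m > h_ss, the level will fall toward this value.)

2.611 m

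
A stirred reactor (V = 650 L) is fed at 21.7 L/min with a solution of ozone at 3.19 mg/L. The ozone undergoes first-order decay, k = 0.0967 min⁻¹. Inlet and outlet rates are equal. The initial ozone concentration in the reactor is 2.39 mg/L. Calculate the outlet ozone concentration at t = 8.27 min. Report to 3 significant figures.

Species balance: V dC/dt = Q C_in − Q C − k V C.
This is linear with rate a = Q/V + k = 0.13008 min⁻¹.
C_ss = Q C_in/(Q + kV) = 0.81867 mg/L; C(t) = C_ss + (C₀ − C_ss) e^(−a t).
C(8.27) = 0.81867 + (1.5713)·e^(−0.13008·8.27) = 0.81867 + (1.5713)·0.34102 = 1.3545 mg/L.

1.35 mg/L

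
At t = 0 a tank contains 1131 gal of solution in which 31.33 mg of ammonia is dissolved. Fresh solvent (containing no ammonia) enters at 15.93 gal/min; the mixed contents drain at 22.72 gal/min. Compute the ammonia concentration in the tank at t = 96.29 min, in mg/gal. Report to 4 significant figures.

Total volume: dV/dt = Q_in − Q_out = -6.79000 gal/min, so V(t) = 1131 − 6.79000 t and V(96.29) = 477.191 gal.
Solute balance: dm/dt = 0 − Q_out C = −Q_out m/V(t).
Separate: dm/m = −Q_out dt/V(t) ⇒ ln(m/m₀) = −(Q_out/(Q_in−Q_out)) ln(V/V₀).
m = m₀ (V₀/V)^(Q_out/(Q_in−Q_out)) = 31.33 × (1131/477.191)^(-3.34610) = 1.74559 mg.
C = m/V = 1.74559/477.191 = 0.00365805 mg/gal.

0.003658 mg/gal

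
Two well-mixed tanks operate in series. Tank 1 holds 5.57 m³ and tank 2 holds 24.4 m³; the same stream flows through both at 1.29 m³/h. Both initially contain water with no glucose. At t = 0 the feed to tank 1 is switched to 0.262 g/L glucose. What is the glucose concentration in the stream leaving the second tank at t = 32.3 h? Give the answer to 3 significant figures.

Species balance on tank i: dCᵢ/dt = (Cᵢ₋₁ − Cᵢ)/τᵢ with τᵢ = Vᵢ/Q.
τ₁ = 5.57/1.29 = 4.3178 h; τ₂ = 24.4/1.29 = 18.915 h.
Tank 1: C₁ = C_in(1 − e^(−t/τ₁)). Tank 2 (τ₁ ≠ τ₂): C₂ = C_in[1 − (τ₁ e^(−t/τ₁) − τ₂ e^(−t/τ₂))/(τ₁ − τ₂)].
At t = 32.3: e^(−t/τ₁) = 0.00056391, e^(−t/τ₂) = 0.18129.
C₂ = 0.262·[1 − (4.3178·0.00056391 − 18.915·0.18129)/(-14.597)] = 0.262·0.76525 = 0.20050 g/L.

0.200 g/L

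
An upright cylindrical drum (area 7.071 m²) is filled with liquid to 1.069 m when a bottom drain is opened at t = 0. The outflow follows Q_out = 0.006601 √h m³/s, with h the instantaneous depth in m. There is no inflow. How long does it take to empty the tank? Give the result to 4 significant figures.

2215 s

Volume balance on the tank: A dh/dt = −0.006601 √h.
∫ h^(−1/2) dh = −(0.006601/A) ∫ dt, giving 2√h = 2√h₀ − (0.006601/A) t.
Set h = 0: 2√h₀ = (0.006601/A) t_empty ⇒ t_empty = 2A√h₀/0.006601.
t_empty = 2·7.071·√1.069/0.006601 = 14.1420·1.03392/0.006601 = 2215.08 s.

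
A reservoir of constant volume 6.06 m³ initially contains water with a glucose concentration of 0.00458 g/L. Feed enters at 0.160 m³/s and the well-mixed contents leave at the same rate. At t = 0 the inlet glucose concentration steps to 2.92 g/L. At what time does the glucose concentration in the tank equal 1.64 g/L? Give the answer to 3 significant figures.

31.2 s

Species balance: V dC/dt = Q(C_in − C) ⇒ τ = V/Q = 37.875 s.
C(t) = C_in + (C₀ − C_in) e^(−t/τ). Set C = 1.64 and solve for t:
e^(−t/τ) = (C − C_in)/(C₀ − C_in) = (1.64 − 2.92)/(0.00458 − 2.92) = 0.43904
t = −τ ln(…) = 37.875 × 0.82315 = 31.177 s.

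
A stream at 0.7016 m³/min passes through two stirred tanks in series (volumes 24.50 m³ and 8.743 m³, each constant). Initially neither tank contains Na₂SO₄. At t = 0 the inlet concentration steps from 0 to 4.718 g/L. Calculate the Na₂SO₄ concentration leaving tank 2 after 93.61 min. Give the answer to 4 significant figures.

Time constants: τᵢ = Vᵢ/Q for each well-mixed tank.
τ₁ = 24.50/0.7016 = 34.9202 min; τ₂ = 8.743/0.7016 = 12.4615 min.
Tank 1: C₁ = C_in(1 − e^(−t/τ₁)). Tank 2 (τ₁ ≠ τ₂): C₂ = C_in[1 − (τ₁ e^(−t/τ₁) − τ₂ e^(−t/τ₂))/(τ₁ − τ₂)].
At t = 93.61: e^(−t/τ₁) = 0.0685162, e^(−t/τ₂) = 0.000546527.
C₂ = 4.718·[1 − (34.9202·0.0685162 − 12.4615·0.000546527)/(22.4587)] = 4.718·0.893770 = 4.21681 g/L.

4.217 g/L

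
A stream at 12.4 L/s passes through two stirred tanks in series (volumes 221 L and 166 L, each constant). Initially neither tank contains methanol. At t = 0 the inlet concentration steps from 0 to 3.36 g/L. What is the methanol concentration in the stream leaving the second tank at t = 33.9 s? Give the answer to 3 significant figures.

Species balance on tank i: dCᵢ/dt = (Cᵢ₋₁ − Cᵢ)/τᵢ with τᵢ = Vᵢ/Q.
τ₁ = 221/12.4 = 17.823 s; τ₂ = 166/12.4 = 13.387 s.
Tank 1: C₁ = C_in(1 − e^(−t/τ₁)). Tank 2 (τ₁ ≠ τ₂): C₂ = C_in[1 − (τ₁ e^(−t/τ₁) − τ₂ e^(−t/τ₂))/(τ₁ − τ₂)].
At t = 33.9: e^(−t/τ₁) = 0.14926, e^(−t/τ₂) = 0.079477.
C₂ = 3.36·[1 − (17.823·0.14926 − 13.387·0.079477)/(4.4355)] = 3.36·0.64013 = 2.1508 g/L.

2.15 g/L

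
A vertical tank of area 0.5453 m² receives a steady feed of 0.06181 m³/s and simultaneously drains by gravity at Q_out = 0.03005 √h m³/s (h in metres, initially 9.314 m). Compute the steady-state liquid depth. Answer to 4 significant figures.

4.231 m

Level balance: A dh/dt = 0.06181 − 0.03005 √h. Setting dh/dt = 0:
Q_in = 0.03005 √h_ss ⇒ √h_ss = 0.06181/0.03005 = 2.05691.
h_ss = 2.05691² = 4.23086 m. (Since h₀ = 9.314 m > h_ss, the level will fall toward this value.)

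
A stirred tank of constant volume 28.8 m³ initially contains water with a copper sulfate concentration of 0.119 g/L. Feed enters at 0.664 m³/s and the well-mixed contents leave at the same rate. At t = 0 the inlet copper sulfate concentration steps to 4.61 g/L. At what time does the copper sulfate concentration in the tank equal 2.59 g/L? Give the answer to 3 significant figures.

34.7 s

Species balance: V dC/dt = Q(C_in − C) ⇒ τ = V/Q = 43.373 s.
C(t) = C_in + (C₀ − C_in) e^(−t/τ). Set C = 2.59 and solve for t:
e^(−t/τ) = (C − C_in)/(C₀ − C_in) = (2.59 − 4.61)/(0.119 − 4.61) = 0.44979
t = −τ ln(…) = 43.373 × 0.79898 = 34.654 s.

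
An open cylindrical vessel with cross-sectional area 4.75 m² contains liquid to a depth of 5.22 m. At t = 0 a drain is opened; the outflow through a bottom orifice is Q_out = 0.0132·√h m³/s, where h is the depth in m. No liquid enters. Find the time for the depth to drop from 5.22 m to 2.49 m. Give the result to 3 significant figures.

509 s

With no inflow, A dh/dt = −0.0132 √h.
∫ h^(−1/2) dh = −(0.0132/A) ∫ dt, giving 2√h = 2√h₀ − (0.0132/A) t.
t = 2A(√h₀ − √h)/0.0132 = 2·4.75·(√5.22 − √2.49)/0.0132
  = 9.5000 × (2.2847 − 1.5780) / 0.0132 = 508.65 s.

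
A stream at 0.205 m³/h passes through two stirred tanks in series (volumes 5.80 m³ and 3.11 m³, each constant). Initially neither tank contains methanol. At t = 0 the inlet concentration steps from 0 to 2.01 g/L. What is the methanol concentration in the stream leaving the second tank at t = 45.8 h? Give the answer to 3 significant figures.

1.26 g/L

Time constants: τᵢ = Vᵢ/Q for each well-mixed tank.
τ₁ = 5.80/0.205 = 28.293 h; τ₂ = 3.11/0.205 = 15.171 h.
Solving the cascade with C₁(0)=C₂(0)=0 gives C₂(t) = C_in[1 − (τ₁ e^(−t/τ₁) − τ₂ e^(−t/τ₂))/(τ₁ − τ₂)].
At t = 45.8: e^(−t/τ₁) = 0.19814, e^(−t/τ₂) = 0.048851.
C₂ = 2.01·[1 − (28.293·0.19814 − 15.171·0.048851)/(13.122)] = 2.01·0.62927 = 1.2648 g/L.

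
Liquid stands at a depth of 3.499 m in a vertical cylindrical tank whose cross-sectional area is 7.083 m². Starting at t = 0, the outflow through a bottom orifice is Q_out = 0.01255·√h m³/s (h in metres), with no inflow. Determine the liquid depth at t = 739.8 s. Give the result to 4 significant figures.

Volume balance on the tank: A dh/dt = −0.01255 √h.
This is separable: 2 d(√h)/dt = −0.01255/A, so √h = √h₀ − (0.01255/(2A)) t.
√h = √3.499 − 0.01255·739.8/(2·7.083) = 1.87056 − 0.655407 = 1.21515.
h = 1.21515² = 1.47660 m.

1.477 m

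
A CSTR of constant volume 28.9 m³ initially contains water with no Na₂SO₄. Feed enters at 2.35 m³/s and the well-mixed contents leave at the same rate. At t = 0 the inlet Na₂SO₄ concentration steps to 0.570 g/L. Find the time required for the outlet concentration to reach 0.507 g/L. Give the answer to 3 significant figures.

Mass balance on the solute (V constant): V dC/dt = Q(C_in − C), so τ = V/Q = 12.298 s.
C(t) = C_in + (C₀ − C_in) e^(−t/τ). Set C = 0.507 and solve for t:
e^(−t/τ) = (C − C_in)/(C₀ − C_in) = (0.507 − 0.570)/(0 − 0.570) = 0.11053
t = −τ ln(…) = 12.298 × 2.2025 = 27.086 s.

27.1 s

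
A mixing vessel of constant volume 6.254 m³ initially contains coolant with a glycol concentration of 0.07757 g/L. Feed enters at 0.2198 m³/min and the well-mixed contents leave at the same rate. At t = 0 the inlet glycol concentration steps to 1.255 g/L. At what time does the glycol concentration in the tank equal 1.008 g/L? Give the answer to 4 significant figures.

44.44 min

Species balance: V dC/dt = Q(C_in − C) ⇒ τ = V/Q = 28.4531 min.
C(t) = C_in + (C₀ − C_in) e^(−t/τ). Set C = 1.008 and solve for t:
e^(−t/τ) = (C − C_in)/(C₀ − C_in) = (1.008 − 1.255)/(0.07757 − 1.255) = 0.209779
t = −τ ln(…) = 28.4531 × 1.56170 = 44.4353 min.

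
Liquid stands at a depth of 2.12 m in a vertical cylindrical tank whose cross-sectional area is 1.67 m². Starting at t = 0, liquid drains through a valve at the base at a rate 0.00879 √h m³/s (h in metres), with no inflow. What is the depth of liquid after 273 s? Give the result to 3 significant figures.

0.544 m

With no inflow, A dh/dt = −0.00879 √h.
Separate and integrate: 2(√h − √h₀) = −(0.00879/A) t.
√h = √2.12 − 0.00879·273/(2·1.67) = 1.4560 − 0.71846 = 0.73756.
h = 0.73756² = 0.54399 m.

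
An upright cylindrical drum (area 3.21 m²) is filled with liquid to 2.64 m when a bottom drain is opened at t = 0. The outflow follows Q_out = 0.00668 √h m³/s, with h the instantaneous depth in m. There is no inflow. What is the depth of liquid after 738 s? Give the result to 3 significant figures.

0.734 m

Volume balance on the tank: A dh/dt = −0.00668 √h.
This is separable: 2 d(√h)/dt = −0.00668/A, so √h = √h₀ − (0.00668/(2A)) t.
√h = √2.64 − 0.00668·738/(2·3.21) = 1.6248 − 0.76789 = 0.85692.
h = 0.85692² = 0.73431 m.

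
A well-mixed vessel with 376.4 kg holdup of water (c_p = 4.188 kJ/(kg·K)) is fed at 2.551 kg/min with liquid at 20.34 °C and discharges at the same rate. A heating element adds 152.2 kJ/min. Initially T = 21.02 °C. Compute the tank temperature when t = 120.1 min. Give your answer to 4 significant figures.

M c_p dT/dt = ṁ c_p (T_in − T) + Q̇.
τ = M/ṁ = 147.550 min; T_ss = T_in + Q̇/(ṁ c_p) = 20.34 + 152.2/(2.551·4.188) = 34.5862 °C.
Solution: T(t) = T_ss + (T₀ − T_ss) e^(−t/τ).
T(120.1) = 34.5862 + (-13.5662)·e^(−120.1/147.550) = 34.5862 + (-13.5662)·0.443099 = 28.5750 °C.

28.57 °C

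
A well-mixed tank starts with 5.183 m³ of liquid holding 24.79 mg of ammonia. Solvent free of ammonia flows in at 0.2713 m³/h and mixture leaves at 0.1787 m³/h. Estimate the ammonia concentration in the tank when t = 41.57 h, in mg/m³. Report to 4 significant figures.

0.9396 mg/m³

Total volume: dV/dt = Q_in − Q_out = 0.0926000 m³/h, so V(t) = 5.183 + 0.0926000 t and V(41.57) = 9.03238 m³.
No ammonia enters, so dm/dt = −Q_out · (m/V).
dm/m = −Q_out dt/(V₀ + 0.0926000 t); integrating gives ln(m/m₀) = −(Q_out/(Q_in−Q_out)) ln(V/V₀).
m = m₀ (V₀/V)^(Q_out/(Q_in−Q_out)) = 24.79 × (5.183/9.03238)^(1.92981) = 8.48724 mg.
C = m/V = 8.48724/9.03238 = 0.939646 mg/m³.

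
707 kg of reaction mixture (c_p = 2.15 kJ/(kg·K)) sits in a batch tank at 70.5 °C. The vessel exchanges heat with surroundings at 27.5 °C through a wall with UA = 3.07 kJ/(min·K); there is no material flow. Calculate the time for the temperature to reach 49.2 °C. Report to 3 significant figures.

M c_p dT/dt = −UA(T − T_amb).
τ = M c_p/UA = 495.13 min; T_ss = T_amb = 27.500 °C.
T(t) = T_ss + (T₀ − T_ss)e^(−t/τ); set T = 49.2:
t = −τ ln[(T − T_ss)/(T₀ − T_ss)] = −495.13 · ln(0.50465) = 338.61 min.

339 min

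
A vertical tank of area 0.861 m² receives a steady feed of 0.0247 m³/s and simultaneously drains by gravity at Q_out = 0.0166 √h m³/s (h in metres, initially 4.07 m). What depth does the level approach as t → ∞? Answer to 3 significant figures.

2.21 m

A dh/dt = Q_in − 0.0166 √h. Steady state requires inflow = outflow:
Q_in = 0.0166 √h_ss ⇒ √h_ss = 0.0247/0.0166 = 1.4880.
h_ss = 1.4880² = 2.2140 m. (Since h₀ = 4.07 m > h_ss, the level will fall toward this value.)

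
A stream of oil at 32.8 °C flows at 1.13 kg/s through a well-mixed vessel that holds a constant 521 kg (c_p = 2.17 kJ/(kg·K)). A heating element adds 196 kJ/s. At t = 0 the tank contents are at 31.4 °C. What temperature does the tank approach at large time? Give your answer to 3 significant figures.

Heat balance on the well-mixed liquid: M c_p dT/dt = ṁ c_p (T_in − T) + 196.
At steady state dT/dt = 0 ⇒ T_ss = T_in + Q̇/(ṁ c_p) = 32.8 + 196/(1.13·2.17) = 112.73 °C.

113 °C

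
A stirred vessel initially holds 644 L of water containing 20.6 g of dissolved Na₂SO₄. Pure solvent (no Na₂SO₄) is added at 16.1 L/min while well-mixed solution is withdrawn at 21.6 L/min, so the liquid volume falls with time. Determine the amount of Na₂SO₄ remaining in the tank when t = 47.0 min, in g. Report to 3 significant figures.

2.75 g

Let m(t) be the amount of Na₂SO₄. Volume: V(t) = V₀ + (Q_in − Q_out) t = 644 − 5.5000 t; V(47.0) = 385.50 L.
No Na₂SO₄ enters, so dm/dt = −Q_out · (m/V).
dm/m = −Q_out dt/(V₀ − 5.5000 t); integrating gives ln(m/m₀) = −(Q_out/(Q_in−Q_out)) ln(V/V₀).
m = m₀ (V₀/V)^(Q_out/(Q_in−Q_out)) = 20.6 × (644/385.50)^(-3.9273) = 2.7456 g.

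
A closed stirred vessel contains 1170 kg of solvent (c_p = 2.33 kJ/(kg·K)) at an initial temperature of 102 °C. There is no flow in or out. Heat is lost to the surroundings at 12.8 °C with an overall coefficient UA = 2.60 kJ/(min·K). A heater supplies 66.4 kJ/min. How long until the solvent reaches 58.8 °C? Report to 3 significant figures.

1190 min

Lumped-capacitance energy balance: M c_p dT/dt = UA(T_amb − T) + Q̇.
τ = M c_p/UA = 1048.5 min; T_ss = T_amb + Q̇/UA = 12.8 + 66.4/2.60 = 38.338 °C.
T(t) = T_ss + (T₀ − T_ss)e^(−t/τ); set T = 58.8:
t = −τ ln[(T − T_ss)/(T₀ − T_ss)] = −1048.5 · ln(0.32141) = 1190.1 min.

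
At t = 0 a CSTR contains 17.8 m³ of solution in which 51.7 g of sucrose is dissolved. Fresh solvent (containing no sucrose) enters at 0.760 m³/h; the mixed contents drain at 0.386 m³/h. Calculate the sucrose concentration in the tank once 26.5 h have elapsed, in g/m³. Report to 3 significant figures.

1.18 g/m³

Let m(t) be the amount of sucrose. Volume: V(t) = V₀ + (Q_in − Q_out) t = 17.8 + 0.37400 t; V(26.5) = 27.711 m³.
Solute balance: dm/dt = 0 − Q_out C = −Q_out m/V(t).
dm/m = −Q_out dt/(V₀ + 0.37400 t); integrating gives ln(m/m₀) = −(Q_out/(Q_in−Q_out)) ln(V/V₀).
m = m₀ (V₀/V)^(Q_out/(Q_in−Q_out)) = 51.7 × (17.8/27.711)^(1.0321) = 32.741 g.
C = m/V = 32.741/27.711 = 1.1815 g/m³.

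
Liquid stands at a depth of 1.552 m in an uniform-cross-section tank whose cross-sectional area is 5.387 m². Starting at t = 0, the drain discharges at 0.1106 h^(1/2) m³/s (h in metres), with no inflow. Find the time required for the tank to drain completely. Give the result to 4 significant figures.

121.4 s

A dh/dt = −Q_out = −0.1106 √h.
∫ h^(−1/2) dh = −(0.1106/A) ∫ dt, giving 2√h = 2√h₀ − (0.1106/A) t.
Set h = 0: 2√h₀ = (0.1106/A) t_empty ⇒ t_empty = 2A√h₀/0.1106.
t_empty = 2·5.387·√1.552/0.1106 = 10.7740·1.24579/0.1106 = 121.358 s.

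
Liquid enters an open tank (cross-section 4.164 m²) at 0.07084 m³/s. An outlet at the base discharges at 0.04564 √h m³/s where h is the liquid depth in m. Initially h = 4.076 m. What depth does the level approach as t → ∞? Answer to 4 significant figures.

2.409 m

Accumulation of liquid (constant cross-section A): A dh/dt = Q_in − 0.04564 √h. At steady state dh/dt = 0:
Q_in = 0.04564 √h_ss ⇒ √h_ss = 0.07084/0.04564 = 1.55215.
h_ss = 1.55215² = 2.40916 m. (Since h₀ = 4.076 m > h_ss, the level will fall toward this value.)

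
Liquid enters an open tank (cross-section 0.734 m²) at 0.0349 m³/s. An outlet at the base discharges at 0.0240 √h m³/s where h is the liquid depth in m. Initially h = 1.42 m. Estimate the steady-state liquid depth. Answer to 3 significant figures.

Level balance: A dh/dt = 0.0349 − 0.0240 √h. Setting dh/dt = 0:
Q_in = 0.0240 √h_ss ⇒ √h_ss = 0.0349/0.0240 = 1.4542.
h_ss = 1.4542² = 2.1146 m. (Since h₀ = 1.42 m < h_ss, the level will rise toward this value.)

2.11 m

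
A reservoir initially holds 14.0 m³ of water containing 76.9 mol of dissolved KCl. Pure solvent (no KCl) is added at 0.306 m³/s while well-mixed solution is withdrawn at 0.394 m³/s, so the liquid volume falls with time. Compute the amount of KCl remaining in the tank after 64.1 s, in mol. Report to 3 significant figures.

Total volume: dV/dt = Q_in − Q_out = -0.088000 m³/s, so V(t) = 14.0 − 0.088000 t and V(64.1) = 8.3592 m³.
No KCl enters, so dm/dt = −Q_out · (m/V).
dm/m = −Q_out dt/(V₀ − 0.088000 t); integrating gives ln(m/m₀) = −(Q_out/(Q_in−Q_out)) ln(V/V₀).
m = m₀ (V₀/V)^(Q_out/(Q_in−Q_out)) = 76.9 × (14.0/8.3592)^(-4.4773) = 7.6416 mol.

7.64 mol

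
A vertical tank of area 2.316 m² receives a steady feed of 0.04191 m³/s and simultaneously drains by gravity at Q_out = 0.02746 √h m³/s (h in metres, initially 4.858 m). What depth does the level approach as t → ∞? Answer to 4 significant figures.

2.329 m

A dh/dt = Q_in − 0.02746 √h. Steady state requires inflow = outflow:
Q_in = 0.02746 √h_ss ⇒ √h_ss = 0.04191/0.02746 = 1.52622.
h_ss = 1.52622² = 2.32935 m. (Since h₀ = 4.858 m > h_ss, the level will fall toward this value.)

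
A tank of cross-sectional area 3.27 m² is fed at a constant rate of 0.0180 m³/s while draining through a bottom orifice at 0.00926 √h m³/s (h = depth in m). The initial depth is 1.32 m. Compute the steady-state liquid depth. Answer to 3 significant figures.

Accumulation of liquid (constant cross-section A): A dh/dt = Q_in − 0.00926 √h. At steady state dh/dt = 0:
Q_in = 0.00926 √h_ss ⇒ √h_ss = 0.0180/0.00926 = 1.9438.
h_ss = 1.9438² = 3.7785 m. (Since h₀ = 1.32 m < h_ss, the level will rise toward this value.)

3.78 m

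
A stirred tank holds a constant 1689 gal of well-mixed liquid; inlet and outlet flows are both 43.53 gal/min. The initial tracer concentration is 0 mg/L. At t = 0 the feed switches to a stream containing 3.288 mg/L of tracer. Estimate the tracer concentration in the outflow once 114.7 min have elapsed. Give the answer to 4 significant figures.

3.117 mg/L

Mass balance on the solute (V constant): V dC/dt = Q(C_in − C).
Rewrite as dC/dt + C/τ = C_in/τ, τ = V/Q = 38.8008 min.
This is linear first-order; C(t) = C_in + (C₀ − C_in) e^(−t/τ).
C(114.7) = 3.288 + (0 − 3.288)·e^(−114.7/38.8008) = 3.288 + (-3.28800)·0.0520202 = 3.11696 mg/L.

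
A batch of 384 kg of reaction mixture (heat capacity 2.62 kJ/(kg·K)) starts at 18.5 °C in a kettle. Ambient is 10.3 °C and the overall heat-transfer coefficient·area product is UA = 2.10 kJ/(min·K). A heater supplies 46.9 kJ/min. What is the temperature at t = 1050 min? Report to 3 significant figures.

M c_p dT/dt = −UA(T − T_amb) + Q̇.
dT/dt = (T_ss − T)/τ with T_ss = T_amb + Q̇/UA = 10.3 + 46.9/2.10 = 32.633 °C, τ = M c_p/UA = 384·2.62/2.10 = 479.09 min.
Solution: T(t) = T_ss + (T₀ − T_ss) e^(−t/τ).
T(1050) = 32.633 + (-14.133)·0.11173 = 31.054 °C.

31.1 °C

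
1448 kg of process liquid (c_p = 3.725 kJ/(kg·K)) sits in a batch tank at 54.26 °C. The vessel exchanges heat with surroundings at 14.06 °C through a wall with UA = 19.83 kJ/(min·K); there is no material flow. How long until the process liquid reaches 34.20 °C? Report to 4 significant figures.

188.0 min

Lumped-capacitance energy balance: M c_p dT/dt = UA(T_amb − T).
τ = M c_p/UA = 272.002 min; T_ss = T_amb = 14.0600 °C.
T(t) = T_ss + (T₀ − T_ss)e^(−t/τ); set T = 34.20:
t = −τ ln[(T − T_ss)/(T₀ − T_ss)] = −272.002 · ln(0.500995) = 187.997 min.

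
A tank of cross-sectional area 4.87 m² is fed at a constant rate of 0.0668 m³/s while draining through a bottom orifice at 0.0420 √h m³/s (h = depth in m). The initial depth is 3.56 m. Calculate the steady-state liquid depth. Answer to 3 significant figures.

2.53 m

Level balance: A dh/dt = 0.0668 − 0.0420 √h. Setting dh/dt = 0:
Q_in = 0.0420 √h_ss ⇒ √h_ss = 0.0668/0.0420 = 1.5905.
h_ss = 1.5905² = 2.5296 m. (Since h₀ = 3.56 m > h_ss, the level will fall toward this value.)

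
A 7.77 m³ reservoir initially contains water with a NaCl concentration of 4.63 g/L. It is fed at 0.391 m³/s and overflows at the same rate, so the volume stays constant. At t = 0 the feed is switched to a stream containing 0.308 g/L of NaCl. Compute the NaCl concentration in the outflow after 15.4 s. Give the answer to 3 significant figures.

Accumulation = in − out for the solute gives V dC/dt = Q(C_in − C).
Rewrite as dC/dt + C/τ = C_in/τ, τ = V/Q = 19.872 s.
This is linear first-order; C(t) = C_in + (C₀ − C_in) e^(−t/τ).
C(15.4) = 0.308 + (4.63 − 0.308)·e^(−15.4/19.872) = 0.308 + (4.3220)·0.46072 = 2.2993 g/L.

2.30 g/L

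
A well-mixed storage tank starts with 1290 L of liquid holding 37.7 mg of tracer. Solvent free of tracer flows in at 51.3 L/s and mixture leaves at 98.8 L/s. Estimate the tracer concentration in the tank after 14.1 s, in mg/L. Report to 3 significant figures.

Let m(t) be the amount of tracer. Volume: V(t) = V₀ + (Q_in − Q_out) t = 1290 − 47.500 t; V(14.1) = 620.25 L.
Species balance (pure solvent in): dm/dt = −Q_out · m/V(t).
dm/m = −Q_out dt/(V₀ − 47.500 t); integrating gives ln(m/m₀) = −(Q_out/(Q_in−Q_out)) ln(V/V₀).
m = m₀ (V₀/V)^(Q_out/(Q_in−Q_out)) = 37.7 × (1290/620.25)^(-2.0800) = 8.2197 mg.
C = m/V = 8.2197/620.25 = 0.013252 mg/L.

0.0133 mg/L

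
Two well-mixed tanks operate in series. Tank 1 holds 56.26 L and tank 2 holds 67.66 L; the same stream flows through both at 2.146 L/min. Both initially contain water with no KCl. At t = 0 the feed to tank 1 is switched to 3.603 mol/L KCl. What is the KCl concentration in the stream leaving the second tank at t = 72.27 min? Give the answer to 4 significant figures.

Species balance on tank i: dCᵢ/dt = (Cᵢ₋₁ − Cᵢ)/τᵢ with τᵢ = Vᵢ/Q.
τ₁ = 56.26/2.146 = 26.2162 min; τ₂ = 67.66/2.146 = 31.5284 min.
Solving the cascade with C₁(0)=C₂(0)=0 gives C₂(t) = C_in[1 − (τ₁ e^(−t/τ₁) − τ₂ e^(−t/τ₂))/(τ₁ − τ₂)].
At t = 72.27: e^(−t/τ₁) = 0.0635016, e^(−t/τ₂) = 0.101042.
C₂ = 3.603·[1 − (26.2162·0.0635016 − 31.5284·0.101042)/(-5.31221)] = 3.603·0.713692 = 2.57143 mol/L.

2.571 mol/L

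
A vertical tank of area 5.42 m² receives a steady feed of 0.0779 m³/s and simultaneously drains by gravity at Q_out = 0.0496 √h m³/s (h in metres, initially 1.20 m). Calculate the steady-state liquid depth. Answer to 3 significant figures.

A dh/dt = Q_in − 0.0496 √h. Steady state requires inflow = outflow:
Q_in = 0.0496 √h_ss ⇒ √h_ss = 0.0779/0.0496 = 1.5706.
h_ss = 1.5706² = 2.4667 m. (Since h₀ = 1.20 m < h_ss, the level will rise toward this value.)

2.47 m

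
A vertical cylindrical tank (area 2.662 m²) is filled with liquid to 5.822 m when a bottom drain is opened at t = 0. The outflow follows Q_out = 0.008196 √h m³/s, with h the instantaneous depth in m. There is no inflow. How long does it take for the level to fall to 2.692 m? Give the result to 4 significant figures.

501.6 s

With no inflow, A dh/dt = −0.008196 √h.
This is separable: 2 d(√h)/dt = −0.008196/A, so √h = √h₀ − (0.008196/(2A)) t.
t = 2A(√h₀ − √h)/0.008196 = 2·2.662·(√5.822 − √2.692)/0.008196
  = 5.32400 × (2.41288 − 1.64073) / 0.008196 = 501.578 s.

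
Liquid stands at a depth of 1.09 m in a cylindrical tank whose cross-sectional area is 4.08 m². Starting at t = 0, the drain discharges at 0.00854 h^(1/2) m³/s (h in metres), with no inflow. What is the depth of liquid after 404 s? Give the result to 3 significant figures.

0.386 m

A dh/dt = −Q_out = −0.00854 √h.
Separate and integrate: 2(√h − √h₀) = −(0.00854/A) t.
√h = √1.09 − 0.00854·404/(2·4.08) = 1.0440 − 0.42281 = 0.62122.
h = 0.62122² = 0.38591 m.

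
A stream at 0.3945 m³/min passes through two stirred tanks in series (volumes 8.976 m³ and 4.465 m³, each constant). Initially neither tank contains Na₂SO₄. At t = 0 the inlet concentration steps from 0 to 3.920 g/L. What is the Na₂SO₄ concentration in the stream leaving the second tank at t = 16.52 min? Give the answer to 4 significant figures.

Time constants: τᵢ = Vᵢ/Q for each well-mixed tank.
τ₁ = 8.976/0.3945 = 22.7529 min; τ₂ = 4.465/0.3945 = 11.3181 min.
Tank 1: C₁ = C_in(1 − e^(−t/τ₁)). Tank 2 (τ₁ ≠ τ₂): C₂ = C_in[1 − (τ₁ e^(−t/τ₁) − τ₂ e^(−t/τ₂))/(τ₁ − τ₂)].
At t = 16.52: e^(−t/τ₁) = 0.483810, e^(−t/τ₂) = 0.232328.
C₂ = 3.920·[1 − (22.7529·0.483810 − 11.3181·0.232328)/(11.4347)] = 3.920·0.267272 = 1.04771 g/L.

1.048 g/L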